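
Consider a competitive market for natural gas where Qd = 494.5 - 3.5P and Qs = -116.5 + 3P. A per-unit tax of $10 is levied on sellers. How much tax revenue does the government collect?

Pre-tax equilibrium: P* = 94, Q* = 165.5.
Tax on sellers shifts supply to Qs = -116.5 + 3(P − 10) = -146.5 + 3P.
494.5 - 3.5P = -146.5 + 3P gives buyer price Pb = 1282/13; sellers receive Ps = 1282/13 − 10 = 1152/13.
New quantity: Q = 494.5 − 3.5(1282/13) = 3883/26.
Revenue = 10 × 3883/26 = 19415/13.

Tax revenue = 19415/13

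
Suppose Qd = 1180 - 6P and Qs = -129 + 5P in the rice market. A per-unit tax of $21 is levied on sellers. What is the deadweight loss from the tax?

Pre-tax equilibrium: P* = 119, Q* = 466.
Tax on sellers shifts supply to Qs = -129 + 5(P − 21) = -234 + 5P.
1180 - 6P = -234 + 5P gives buyer price Pb = 1414/11; sellers receive Ps = 1414/11 − 21 = 1183/11.
New quantity: Q = 1180 − 6(1414/11) = 4496/11.
DWL = ½ × 21 × (466 − 4496/11) = 6615/11.

Deadweight loss = 6615/11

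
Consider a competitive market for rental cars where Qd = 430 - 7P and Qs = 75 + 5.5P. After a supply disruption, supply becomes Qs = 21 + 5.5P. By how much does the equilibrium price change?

Original equilibrium: P* = 28.4, Q* = 231.2.
New equilibrium: 430 - 7P = 21 + 5.5P, so 409 = 12.5P and P' = 32.72; Q' = 430 − 7(32.72) = 200.96.
Change in price: 32.72 − 28.4 = 4.32.

ΔP = 4.32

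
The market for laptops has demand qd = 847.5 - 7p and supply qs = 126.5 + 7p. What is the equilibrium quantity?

q* = 487

Set qd = qs: 847.5 - 7p = 126.5 + 7p.
721 = 14p, so p* = 51.5.
q* = 847.5 − 7(51.5) = 487.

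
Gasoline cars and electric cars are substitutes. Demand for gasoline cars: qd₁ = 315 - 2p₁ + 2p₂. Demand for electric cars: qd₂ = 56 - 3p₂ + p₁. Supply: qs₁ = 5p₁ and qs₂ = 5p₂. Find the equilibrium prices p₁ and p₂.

Market 1: 315 - 2p₁ + 2p₂ = 5p₁ → 7p₁ - 2p₂ = 315.
Market 2: 8p₂ - p₁ = 56.
Eliminating p₂: 8×(1) + 2×(2) gives 54p₁ = 2632, so p₁ = 1316/27.
Back-substitute into (2): p₂ = (56 + 1×1316/27) / 8 = 707/54.

p₁ = 1316/27, p₂ = 707/54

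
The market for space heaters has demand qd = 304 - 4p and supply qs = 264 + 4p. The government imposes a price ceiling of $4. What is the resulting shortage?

Equilibrium price would be p* = 5, so the ceiling at 4 binds.
At p = 4: qd = 304 − 4(4) = 288, qs = 264 + 4(4) = 280.
Shortage = 288 − 280 = 8.

Shortage = 8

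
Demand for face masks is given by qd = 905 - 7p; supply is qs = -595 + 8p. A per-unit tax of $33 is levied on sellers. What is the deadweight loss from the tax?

Pre-tax equilibrium: p* = 100, q* = 205.
Tax on sellers shifts supply to qs = -595 + 8(p − 33) = -859 + 8p.
905 - 7p = -859 + 8p gives buyer price pb = 117.6; sellers receive ps = 117.6 − 33 = 84.6.
New quantity: q = 905 − 7(117.6) = 81.8.
DWL = ½ × 33 × (205 − 81.8) = 2032.8.

Deadweight loss = 2032.8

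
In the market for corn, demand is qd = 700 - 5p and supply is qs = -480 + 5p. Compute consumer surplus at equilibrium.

Equilibrium: 700 - 5p = -480 + 5p gives p* = 118, q* = 110.
Demand choke price (qd = 0): p = 140.
CS = ½(140 − 118)(110) = 1210.

Consumer surplus = 1210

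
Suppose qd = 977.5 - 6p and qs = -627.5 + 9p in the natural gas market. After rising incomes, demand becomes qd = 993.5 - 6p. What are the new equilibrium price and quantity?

Original equilibrium: p* = 107, q* = 335.5.
New equilibrium: 993.5 - 6p = -627.5 + 9p, so 1621 = 15p and p' = 1621/15; q' = 993.5 − 6(1621/15) = 345.1.

p' = 1621/15, q' = 345.1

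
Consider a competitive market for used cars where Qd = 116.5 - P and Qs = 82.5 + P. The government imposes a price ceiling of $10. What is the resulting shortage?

Shortage = 14

Equilibrium price would be P* = 17, so the ceiling at 10 binds.
At P = 10: Qd = 116.5 − 1(10) = 106.5, Qs = 82.5 + 1(10) = 92.5.
Shortage = 106.5 − 92.5 = 14.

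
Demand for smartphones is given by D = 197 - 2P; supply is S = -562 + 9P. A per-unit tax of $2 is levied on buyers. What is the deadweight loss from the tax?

Deadweight loss = 36/11

Pre-tax equilibrium: P* = 69, Q* = 59.
Tax on buyers shifts demand to D = 197 − 2(P + 2) = 193 - 2P.
193 - 2P = -562 + 9P gives seller price Ps = 755/11; buyers pay Pb = 755/11 + 2 = 777/11.
New quantity: Q = 197 − 2(777/11) = 613/11.
DWL = ½ × 2 × (59 − 613/11) = 36/11.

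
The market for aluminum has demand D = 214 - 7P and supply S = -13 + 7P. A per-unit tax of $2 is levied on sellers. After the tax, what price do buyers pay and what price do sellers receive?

Buyers pay 241/14, sellers receive 213/14

Pre-tax equilibrium: P* = 227/14, Q* = 100.5.
Tax on sellers shifts supply to S = -13 + 7(P − 2) = -27 + 7P.
214 - 7P = -27 + 7P gives buyer price Pb = 241/14; sellers receive Ps = 241/14 − 2 = 213/14.
New quantity: Q = 214 − 7(241/14) = 93.5.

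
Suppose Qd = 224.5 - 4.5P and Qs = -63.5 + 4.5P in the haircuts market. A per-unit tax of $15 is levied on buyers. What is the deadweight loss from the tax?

Pre-tax equilibrium: P* = 32, Q* = 80.5.
Tax on buyers shifts demand to Qd = 224.5 − 4.5(P + 15) = 157 - 4.5P.
157 - 4.5P = -63.5 + 4.5P gives seller price Ps = 24.5; buyers pay Pb = 24.5 + 15 = 39.5.
New quantity: Q = 224.5 − 4.5(39.5) = 46.75.
DWL = ½ × 15 × (80.5 − 46.75) = 253.125.

Deadweight loss = 253.125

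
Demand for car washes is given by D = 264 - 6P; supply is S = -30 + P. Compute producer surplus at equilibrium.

Producer surplus = 72

Equilibrium: 264 - 6P = -30 + P gives P* = 42, Q* = 12.
Supply starts at P = 30 (where S = 0).
PS = ½(42 − 30)(12) = 72.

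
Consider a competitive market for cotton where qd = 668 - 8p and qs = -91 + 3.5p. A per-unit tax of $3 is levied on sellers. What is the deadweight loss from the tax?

Deadweight loss = 252/23

Pre-tax equilibrium: p* = 66, q* = 140.
Tax on sellers shifts supply to qs = -91 + 3.5(p − 3) = -101.5 + 3.5p.
668 - 8p = -101.5 + 3.5p gives buyer price pb = 1539/23; sellers receive ps = 1539/23 − 3 = 1470/23.
New quantity: q = 668 − 8(1539/23) = 3052/23.
DWL = ½ × 3 × (140 − 3052/23) = 252/23.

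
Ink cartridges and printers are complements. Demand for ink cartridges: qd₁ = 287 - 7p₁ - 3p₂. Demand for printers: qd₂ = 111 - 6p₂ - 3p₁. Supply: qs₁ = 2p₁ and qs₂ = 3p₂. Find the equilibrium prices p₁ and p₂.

p₁ = 31.25, p₂ = 23/12

Market 1: 287 - 7p₁ - 3p₂ = 2p₁ → 9p₁ + 3p₂ = 287.
Market 2: 9p₂ + 3p₁ = 111.
Eliminating p₂: 9×(1) − 3×(2) gives 72p₁ = 2250, so p₁ = 31.25.
Back-substitute into (2): p₂ = (111 − 3×31.25) / 9 = 23/12.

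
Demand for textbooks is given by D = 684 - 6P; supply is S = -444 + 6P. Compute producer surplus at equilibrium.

Equilibrium: 684 - 6P = -444 + 6P gives P* = 94, Q* = 120.
Supply starts at P = 74 (where S = 0).
PS = ½(94 − 74)(120) = 1200.

Producer surplus = 1200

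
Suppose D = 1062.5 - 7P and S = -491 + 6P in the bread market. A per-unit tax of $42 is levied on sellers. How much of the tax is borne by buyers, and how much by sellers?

Pre-tax equilibrium: P* = 119.5, Q* = 226.
Tax on sellers shifts supply to S = -491 + 6(P − 42) = -743 + 6P.
1062.5 - 7P = -743 + 6P gives buyer price Pb = 3611/26; sellers receive Ps = 3611/26 − 42 = 2519/26.
New quantity: Q = 1062.5 − 7(3611/26) = 1174/13.
Buyer burden = 3611/26 − 119.5 = 252/13; seller burden = 119.5 − 2519/26 = 294/13.

Buyers bear 252/13, sellers bear 294/13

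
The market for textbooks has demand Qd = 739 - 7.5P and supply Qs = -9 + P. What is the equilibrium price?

P* = 88

Set Qd = Qs: 739 - 7.5P = -9 + P.
748 = 8.5P, so P* = 88.
Q* = 739 − 7.5(88) = 79.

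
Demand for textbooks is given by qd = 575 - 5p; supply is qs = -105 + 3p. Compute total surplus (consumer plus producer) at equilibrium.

Equilibrium: 575 - 5p = -105 + 3p gives p* = 85, q* = 150.
Demand choke price: p = 115; supply starts at p = 35.
CS = ½(115 − 85)(150) = 2250; PS = ½(85 − 35)(150) = 3750.

Total surplus = 6000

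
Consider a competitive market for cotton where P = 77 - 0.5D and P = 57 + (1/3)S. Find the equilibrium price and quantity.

Set the two price expressions equal: 77 - 0.5Q = 57 + (1/3)Q.
20 = (5/6)Q, so Q* = 24.
P* = 77 − (0.5)(24) = 65.

P* = 65, Q* = 24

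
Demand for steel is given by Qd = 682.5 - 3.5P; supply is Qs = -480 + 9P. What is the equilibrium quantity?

Set Qd = Qs: 682.5 - 3.5P = -480 + 9P.
1162.5 = 12.5P, so P* = 93.
Q* = 682.5 − 3.5(93) = 357.

Q* = 357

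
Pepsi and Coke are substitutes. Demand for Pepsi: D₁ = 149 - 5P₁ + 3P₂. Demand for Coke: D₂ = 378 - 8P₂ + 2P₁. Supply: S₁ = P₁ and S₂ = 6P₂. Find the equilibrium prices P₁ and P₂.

P₁ = 1610/39, P₂ = 1283/39

Market 1: 149 - 5P₁ + 3P₂ = P₁ → 6P₁ - 3P₂ = 149.
Market 2: 14P₂ - 2P₁ = 378.
Eliminating P₂: 14×(1) + 3×(2) gives 78P₁ = 3220, so P₁ = 1610/39.
Back-substitute into (2): P₂ = (378 + 2×1610/39) / 14 = 1283/39.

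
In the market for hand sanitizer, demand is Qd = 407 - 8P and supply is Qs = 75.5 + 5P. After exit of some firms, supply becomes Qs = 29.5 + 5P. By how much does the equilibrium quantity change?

Original equilibrium: P* = 25.5, Q* = 203.
New equilibrium: 407 - 8P = 29.5 + 5P, so 377.5 = 13P and P' = 755/26; Q' = 407 − 8(755/26) = 2271/13.
Change in quantity: 2271/13 − 203 = -368/13.

ΔQ = -368/13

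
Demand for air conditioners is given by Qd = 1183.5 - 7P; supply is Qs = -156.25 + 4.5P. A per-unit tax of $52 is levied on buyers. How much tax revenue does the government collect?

Tax revenue = 269776/23

Pre-tax equilibrium: P* = 116.5, Q* = 368.
Tax on buyers shifts demand to Qd = 1183.5 − 7(P + 52) = 819.5 - 7P.
819.5 - 7P = -156.25 + 4.5P gives seller price Ps = 3903/46; buyers pay Pb = 3903/46 + 52 = 6295/46.
New quantity: Q = 1183.5 − 7(6295/46) = 5188/23.
Revenue = 52 × 5188/23 = 269776/23.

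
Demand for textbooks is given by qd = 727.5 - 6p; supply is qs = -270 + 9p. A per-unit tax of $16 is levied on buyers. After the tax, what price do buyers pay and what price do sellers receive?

Buyers pay $76.1, sellers receive $60.1

Pre-tax equilibrium: p* = 66.5, q* = 328.5.
Tax on buyers shifts demand to qd = 727.5 − 6(p + 16) = 631.5 - 6p.
631.5 - 6p = -270 + 9p gives seller price ps = 60.1; buyers pay pb = 60.1 + 16 = 76.1.
New quantity: q = 727.5 − 6(76.1) = 270.9.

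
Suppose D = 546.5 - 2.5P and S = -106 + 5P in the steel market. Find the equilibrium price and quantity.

Set D = S: 546.5 - 2.5P = -106 + 5P.
652.5 = 7.5P, so P* = 87.
Q* = 546.5 − 2.5(87) = 329.

P* = 87, Q* = 329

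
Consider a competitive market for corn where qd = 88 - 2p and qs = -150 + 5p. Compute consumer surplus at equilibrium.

Equilibrium: 88 - 2p = -150 + 5p gives p* = 34, q* = 20.
Demand choke price (qd = 0): p = 44.
CS = ½(44 − 34)(20) = 100.

Consumer surplus = 100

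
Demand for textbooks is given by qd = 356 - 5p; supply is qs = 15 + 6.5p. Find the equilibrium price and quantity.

Set qd = qs: 356 - 5p = 15 + 6.5p.
341 = 11.5p, so p* = 682/23.
q* = 356 − 5(682/23) = 4778/23.

p* = 682/23, q* = 4778/23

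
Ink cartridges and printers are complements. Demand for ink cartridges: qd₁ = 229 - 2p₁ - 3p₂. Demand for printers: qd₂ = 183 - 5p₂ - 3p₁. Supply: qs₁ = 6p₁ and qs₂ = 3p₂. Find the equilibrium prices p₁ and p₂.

p₁ = 1283/55, p₂ = 777/55

Market 1: 229 - 2p₁ - 3p₂ = 6p₁ → 8p₁ + 3p₂ = 229.
Market 2: 8p₂ + 3p₁ = 183.
Eliminating p₂: 8×(1) − 3×(2) gives 55p₁ = 1283, so p₁ = 1283/55.
Back-substitute into (2): p₂ = (183 − 3×1283/55) / 8 = 777/55.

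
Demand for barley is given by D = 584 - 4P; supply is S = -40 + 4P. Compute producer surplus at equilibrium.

Producer surplus = 9248

Equilibrium: 584 - 4P = -40 + 4P gives P* = 78, Q* = 272.
Supply starts at P = 10 (where S = 0).
PS = ½(78 − 10)(272) = 9248.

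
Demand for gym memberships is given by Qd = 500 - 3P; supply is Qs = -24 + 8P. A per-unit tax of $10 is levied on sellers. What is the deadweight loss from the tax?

Deadweight loss = 1200/11

Pre-tax equilibrium: P* = 524/11, Q* = 3928/11.
Tax on sellers shifts supply to Qs = -24 + 8(P − 10) = -104 + 8P.
500 - 3P = -104 + 8P gives buyer price Pb = 604/11; sellers receive Ps = 604/11 − 10 = 494/11.
New quantity: Q = 500 − 3(604/11) = 3688/11.
DWL = ½ × 10 × (3928/11 − 3688/11) = 1200/11.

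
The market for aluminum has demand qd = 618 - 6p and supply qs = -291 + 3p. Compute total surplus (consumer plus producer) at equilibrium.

Total surplus = 36

Equilibrium: 618 - 6p = -291 + 3p gives p* = 101, q* = 12.
Demand choke price: p = 103; supply starts at p = 97.
CS = ½(103 − 101)(12) = 12; PS = ½(101 − 97)(12) = 24.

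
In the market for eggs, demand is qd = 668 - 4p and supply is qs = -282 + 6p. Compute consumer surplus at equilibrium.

Equilibrium: 668 - 4p = -282 + 6p gives p* = 95, q* = 288.
Demand choke price (qd = 0): p = 167.
CS = ½(167 − 95)(288) = 10368.

Consumer surplus = 10368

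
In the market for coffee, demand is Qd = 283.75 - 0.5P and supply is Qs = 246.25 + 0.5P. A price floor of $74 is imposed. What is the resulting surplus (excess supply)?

Surplus = 36.5

Equilibrium price would be P* = 37.5, so the floor at 74 binds.
At P = 74: Qd = 246.75, Qs = 283.25.
Surplus = 283.25 − 246.75 = 36.5.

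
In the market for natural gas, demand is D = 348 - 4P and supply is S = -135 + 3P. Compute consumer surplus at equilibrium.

Equilibrium: 348 - 4P = -135 + 3P gives P* = 69, Q* = 72.
Demand choke price (D = 0): P = 87.
CS = ½(87 − 69)(72) = 648.

Consumer surplus = 648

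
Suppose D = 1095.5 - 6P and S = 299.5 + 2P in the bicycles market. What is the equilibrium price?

Set D = S: 1095.5 - 6P = 299.5 + 2P.
796 = 8P, so P* = 99.5.
Q* = 1095.5 − 6(99.5) = 498.5.

P* = 99.5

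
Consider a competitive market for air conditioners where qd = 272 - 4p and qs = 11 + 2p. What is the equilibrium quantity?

q* = 98

Set qd = qs: 272 - 4p = 11 + 2p.
261 = 6p, so p* = 43.5.
q* = 272 − 4(43.5) = 98.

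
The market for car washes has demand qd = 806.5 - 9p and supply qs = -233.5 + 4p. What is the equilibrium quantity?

Set qd = qs: 806.5 - 9p = -233.5 + 4p.
1040 = 13p, so p* = 80.
q* = 806.5 − 9(80) = 86.5.

q* = 86.5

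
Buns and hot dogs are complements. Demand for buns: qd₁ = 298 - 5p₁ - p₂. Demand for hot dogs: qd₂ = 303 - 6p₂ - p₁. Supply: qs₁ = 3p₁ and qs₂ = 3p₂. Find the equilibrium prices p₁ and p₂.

p₁ = 2379/71, p₂ = 2126/71

Market 1: 298 - 5p₁ - p₂ = 3p₁ → 8p₁ + p₂ = 298.
Market 2: 9p₂ + p₁ = 303.
Eliminating p₂: 9×(1) − 1×(2) gives 71p₁ = 2379, so p₁ = 2379/71.
Back-substitute into (2): p₂ = (303 − 1×2379/71) / 9 = 2126/71.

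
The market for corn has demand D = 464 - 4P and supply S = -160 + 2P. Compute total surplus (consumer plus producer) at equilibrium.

Equilibrium: 464 - 4P = -160 + 2P gives P* = 104, Q* = 48.
Demand choke price: P = 116; supply starts at P = 80.
CS = ½(116 − 104)(48) = 288; PS = ½(104 − 80)(48) = 576.

Total surplus = 864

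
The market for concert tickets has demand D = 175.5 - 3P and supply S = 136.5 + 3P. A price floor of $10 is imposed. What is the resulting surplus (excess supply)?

Equilibrium price would be P* = 6.5, so the floor at 10 binds.
At P = 10: D = 145.5, S = 166.5.
Surplus = 166.5 − 145.5 = 21.

Surplus = 21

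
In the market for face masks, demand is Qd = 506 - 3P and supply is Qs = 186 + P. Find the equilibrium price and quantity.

P* = 80, Q* = 266

Set Qd = Qs: 506 - 3P = 186 + P.
320 = 4P, so P* = 80.
Q* = 506 − 3(80) = 266.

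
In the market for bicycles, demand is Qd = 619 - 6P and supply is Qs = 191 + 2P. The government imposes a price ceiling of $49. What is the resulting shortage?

Shortage = 36

Equilibrium price would be P* = 53.5, so the ceiling at 49 binds.
At P = 49: Qd = 619 − 6(49) = 325, Qs = 191 + 2(49) = 289.
Shortage = 325 − 289 = 36.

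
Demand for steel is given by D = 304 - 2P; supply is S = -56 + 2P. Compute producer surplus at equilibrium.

Equilibrium: 304 - 2P = -56 + 2P gives P* = 90, Q* = 124.
Supply starts at P = 28 (where S = 0).
PS = ½(90 − 28)(124) = 3844.

Producer surplus = 3844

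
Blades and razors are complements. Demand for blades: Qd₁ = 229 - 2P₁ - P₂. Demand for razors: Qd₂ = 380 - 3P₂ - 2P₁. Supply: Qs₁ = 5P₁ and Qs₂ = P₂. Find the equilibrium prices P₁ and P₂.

P₁ = 268/13, P₂ = 1101/13

Market 1: 229 - 2P₁ - P₂ = 5P₁ → 7P₁ + P₂ = 229.
Market 2: 4P₂ + 2P₁ = 380.
Eliminating P₂: 4×(1) − 1×(2) gives 26P₁ = 536, so P₁ = 268/13.
Back-substitute into (2): P₂ = (380 − 2×268/13) / 4 = 1101/13.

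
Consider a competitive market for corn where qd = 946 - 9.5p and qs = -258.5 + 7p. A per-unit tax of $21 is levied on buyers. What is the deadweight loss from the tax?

Deadweight loss = 19551/22

Pre-tax equilibrium: p* = 73, q* = 252.5.
Tax on buyers shifts demand to qd = 946 − 9.5(p + 21) = 746.5 - 9.5p.
746.5 - 9.5p = -258.5 + 7p gives seller price ps = 670/11; buyers pay pb = 670/11 + 21 = 901/11.
New quantity: q = 946 − 9.5(901/11) = 3693/22.
DWL = ½ × 21 × (252.5 − 3693/22) = 19551/22.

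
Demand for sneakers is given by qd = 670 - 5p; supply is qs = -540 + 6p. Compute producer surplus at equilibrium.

Producer surplus = 1200

Equilibrium: 670 - 5p = -540 + 6p gives p* = 110, q* = 120.
Supply starts at p = 90 (where qs = 0).
PS = ½(110 − 90)(120) = 1200.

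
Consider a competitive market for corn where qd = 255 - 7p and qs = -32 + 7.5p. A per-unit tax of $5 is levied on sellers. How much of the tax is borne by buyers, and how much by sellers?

Pre-tax equilibrium: p* = 574/29, q* = 3377/29.
Tax on sellers shifts supply to qs = -32 + 7.5(p − 5) = -69.5 + 7.5p.
255 - 7p = -69.5 + 7.5p gives buyer price pb = 649/29; sellers receive ps = 649/29 − 5 = 504/29.
New quantity: q = 255 − 7(649/29) = 2852/29.
Buyer burden = 649/29 − 574/29 = 75/29; seller burden = 574/29 − 504/29 = 70/29.

Buyers bear 75/29, sellers bear 70/29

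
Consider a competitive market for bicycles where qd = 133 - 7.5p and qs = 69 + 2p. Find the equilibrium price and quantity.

p* = 128/19, q* = 1567/19

Set qd = qs: 133 - 7.5p = 69 + 2p.
64 = 9.5p, so p* = 128/19.
q* = 133 − 7.5(128/19) = 1567/19.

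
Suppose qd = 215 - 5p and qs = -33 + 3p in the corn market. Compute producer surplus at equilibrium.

Producer surplus = 600

Equilibrium: 215 - 5p = -33 + 3p gives p* = 31, q* = 60.
Supply starts at p = 11 (where qs = 0).
PS = ½(31 − 11)(60) = 600.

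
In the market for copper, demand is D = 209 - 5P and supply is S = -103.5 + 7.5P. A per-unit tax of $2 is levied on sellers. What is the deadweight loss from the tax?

Deadweight loss = 6

Pre-tax equilibrium: P* = 25, Q* = 84.
Tax on sellers shifts supply to S = -103.5 + 7.5(P − 2) = -118.5 + 7.5P.
209 - 5P = -118.5 + 7.5P gives buyer price Pb = 26.2; sellers receive Ps = 26.2 − 2 = 24.2.
New quantity: Q = 209 − 5(26.2) = 78.
DWL = ½ × 2 × (84 − 78) = 6.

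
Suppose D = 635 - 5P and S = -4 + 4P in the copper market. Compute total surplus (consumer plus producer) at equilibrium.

Equilibrium: 635 - 5P = -4 + 4P gives P* = 71, Q* = 280.
Demand choke price: P = 127; supply starts at P = 1.
CS = ½(127 − 71)(280) = 7840; PS = ½(71 − 1)(280) = 9800.

Total surplus = 17640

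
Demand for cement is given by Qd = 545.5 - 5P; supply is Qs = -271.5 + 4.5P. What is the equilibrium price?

Set Qd = Qs: 545.5 - 5P = -271.5 + 4.5P.
817 = 9.5P, so P* = 86.
Q* = 545.5 − 5(86) = 115.5.

P* = 86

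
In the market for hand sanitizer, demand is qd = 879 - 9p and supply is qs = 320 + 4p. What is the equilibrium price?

Set qd = qs: 879 - 9p = 320 + 4p.
559 = 13p, so p* = 43.
q* = 879 − 9(43) = 492.

p* = 43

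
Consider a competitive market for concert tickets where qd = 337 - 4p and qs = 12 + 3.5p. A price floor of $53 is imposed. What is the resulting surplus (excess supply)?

Surplus = 72.5

Equilibrium price would be p* = 130/3, so the floor at 53 binds.
At p = 53: qd = 125, qs = 197.5.
Surplus = 197.5 − 125 = 72.5.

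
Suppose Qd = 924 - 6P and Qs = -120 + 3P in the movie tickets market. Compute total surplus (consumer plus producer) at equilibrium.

Equilibrium: 924 - 6P = -120 + 3P gives P* = 116, Q* = 228.
Demand choke price: P = 154; supply starts at P = 40.
CS = ½(154 − 116)(228) = 4332; PS = ½(116 − 40)(228) = 8664.

Total surplus = 12996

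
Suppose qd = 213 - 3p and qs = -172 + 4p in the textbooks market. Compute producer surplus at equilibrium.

Producer surplus = 288

Equilibrium: 213 - 3p = -172 + 4p gives p* = 55, q* = 48.
Supply starts at p = 43 (where qs = 0).
PS = ½(55 − 43)(48) = 288.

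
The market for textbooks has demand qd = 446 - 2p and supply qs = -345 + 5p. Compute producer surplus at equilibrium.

Producer surplus = 4840

Equilibrium: 446 - 2p = -345 + 5p gives p* = 113, q* = 220.
Supply starts at p = 69 (where qs = 0).
PS = ½(113 − 69)(220) = 4840.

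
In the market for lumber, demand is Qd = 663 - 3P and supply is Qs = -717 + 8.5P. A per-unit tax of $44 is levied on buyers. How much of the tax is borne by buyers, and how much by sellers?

Buyers bear 748/23, sellers bear 264/23

Pre-tax equilibrium: P* = 120, Q* = 303.
Tax on buyers shifts demand to Qd = 663 − 3(P + 44) = 531 - 3P.
531 - 3P = -717 + 8.5P gives seller price Ps = 2496/23; buyers pay Pb = 2496/23 + 44 = 3508/23.
New quantity: Q = 663 − 3(3508/23) = 4725/23.
Buyer burden = 3508/23 − 120 = 748/23; seller burden = 120 − 2496/23 = 264/23.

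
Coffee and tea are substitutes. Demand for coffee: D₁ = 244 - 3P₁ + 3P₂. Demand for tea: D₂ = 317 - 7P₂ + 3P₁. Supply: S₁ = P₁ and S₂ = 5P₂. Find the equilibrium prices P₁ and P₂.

Market 1: 244 - 3P₁ + 3P₂ = P₁ → 4P₁ - 3P₂ = 244.
Market 2: 12P₂ - 3P₁ = 317.
Eliminating P₂: 12×(1) + 3×(2) gives 39P₁ = 3879, so P₁ = 1293/13.
Back-substitute into (2): P₂ = (317 + 3×1293/13) / 12 = 2000/39.

P₁ = 1293/13, P₂ = 2000/39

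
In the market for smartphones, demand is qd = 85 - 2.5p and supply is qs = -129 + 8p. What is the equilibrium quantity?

q* = 715/21

Set qd = qs: 85 - 2.5p = -129 + 8p.
214 = 10.5p, so p* = 428/21.
q* = 85 − 2.5(428/21) = 715/21.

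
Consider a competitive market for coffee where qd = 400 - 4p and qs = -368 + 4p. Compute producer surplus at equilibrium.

Producer surplus = 32

Equilibrium: 400 - 4p = -368 + 4p gives p* = 96, q* = 16.
Supply starts at p = 92 (where qs = 0).
PS = ½(96 − 92)(16) = 32.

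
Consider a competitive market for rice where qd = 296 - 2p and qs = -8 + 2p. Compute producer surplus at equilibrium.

Equilibrium: 296 - 2p = -8 + 2p gives p* = 76, q* = 144.
Supply starts at p = 4 (where qs = 0).
PS = ½(76 − 4)(144) = 5184.

Producer surplus = 5184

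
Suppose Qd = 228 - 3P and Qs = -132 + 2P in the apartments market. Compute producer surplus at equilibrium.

Producer surplus = 36

Equilibrium: 228 - 3P = -132 + 2P gives P* = 72, Q* = 12.
Supply starts at P = 66 (where Qs = 0).
PS = ½(72 − 66)(12) = 36.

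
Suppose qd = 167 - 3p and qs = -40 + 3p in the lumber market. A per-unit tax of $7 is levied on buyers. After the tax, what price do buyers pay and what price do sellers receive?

Pre-tax equilibrium: p* = 34.5, q* = 63.5.
Tax on buyers shifts demand to qd = 167 − 3(p + 7) = 146 - 3p.
146 - 3p = -40 + 3p gives seller price ps = 31; buyers pay pb = 31 + 7 = 38.
New quantity: q = 167 − 3(38) = 53.

Buyers pay $38, sellers receive $31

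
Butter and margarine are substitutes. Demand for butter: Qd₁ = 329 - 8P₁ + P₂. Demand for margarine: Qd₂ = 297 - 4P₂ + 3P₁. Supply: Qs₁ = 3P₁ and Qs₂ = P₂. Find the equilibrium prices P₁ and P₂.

P₁ = 971/26, P₂ = 2127/26

Market 1: 329 - 8P₁ + P₂ = 3P₁ → 11P₁ - P₂ = 329.
Market 2: 5P₂ - 3P₁ = 297.
Eliminating P₂: 5×(1) + 1×(2) gives 52P₁ = 1942, so P₁ = 971/26.
Back-substitute into (2): P₂ = (297 + 3×971/26) / 5 = 2127/26.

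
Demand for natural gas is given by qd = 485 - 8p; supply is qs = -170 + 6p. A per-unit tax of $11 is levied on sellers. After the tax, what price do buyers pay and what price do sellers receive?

Pre-tax equilibrium: p* = 655/14, q* = 775/7.
Tax on sellers shifts supply to qs = -170 + 6(p − 11) = -236 + 6p.
485 - 8p = -236 + 6p gives buyer price pb = 51.5; sellers receive ps = 51.5 − 11 = 40.5.
New quantity: q = 485 − 8(51.5) = 73.

Buyers pay $51.5, sellers receive $40.5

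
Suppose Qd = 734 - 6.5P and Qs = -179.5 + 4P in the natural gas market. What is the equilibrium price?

Set Qd = Qs: 734 - 6.5P = -179.5 + 4P.
913.5 = 10.5P, so P* = 87.
Q* = 734 − 6.5(87) = 168.5.

P* = 87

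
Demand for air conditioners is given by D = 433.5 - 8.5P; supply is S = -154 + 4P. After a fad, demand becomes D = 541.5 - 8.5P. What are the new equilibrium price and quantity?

P' = 55.64, Q' = 68.56

Original equilibrium: P* = 47, Q* = 34.
New equilibrium: 541.5 - 8.5P = -154 + 4P, so 695.5 = 12.5P and P' = 55.64; Q' = 541.5 − 8.5(55.64) = 68.56.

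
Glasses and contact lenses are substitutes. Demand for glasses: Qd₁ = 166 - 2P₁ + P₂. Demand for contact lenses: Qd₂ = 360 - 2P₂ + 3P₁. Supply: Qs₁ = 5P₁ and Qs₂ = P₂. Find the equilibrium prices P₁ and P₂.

P₁ = 143/3, P₂ = 503/3

Market 1: 166 - 2P₁ + P₂ = 5P₁ → 7P₁ - P₂ = 166.
Market 2: 3P₂ - 3P₁ = 360.
Eliminating P₂: 3×(1) + 1×(2) gives 18P₁ = 858, so P₁ = 143/3.
Back-substitute into (2): P₂ = (360 + 3×143/3) / 3 = 503/3.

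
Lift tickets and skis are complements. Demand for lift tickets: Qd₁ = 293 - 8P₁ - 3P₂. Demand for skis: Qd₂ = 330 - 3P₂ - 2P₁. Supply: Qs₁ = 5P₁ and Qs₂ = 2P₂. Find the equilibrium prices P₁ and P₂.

P₁ = 475/59, P₂ = 3704/59

Market 1: 293 - 8P₁ - 3P₂ = 5P₁ → 13P₁ + 3P₂ = 293.
Market 2: 5P₂ + 2P₁ = 330.
Eliminating P₂: 5×(1) − 3×(2) gives 59P₁ = 475, so P₁ = 475/59.
Back-substitute into (2): P₂ = (330 − 2×475/59) / 5 = 3704/59.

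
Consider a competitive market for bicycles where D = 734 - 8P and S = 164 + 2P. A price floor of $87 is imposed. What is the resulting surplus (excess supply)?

Equilibrium price would be P* = 57, so the floor at 87 binds.
At P = 87: D = 38, S = 338.
Surplus = 338 − 38 = 300.

Surplus = 300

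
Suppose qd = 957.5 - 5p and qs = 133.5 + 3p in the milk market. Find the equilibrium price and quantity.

Set qd = qs: 957.5 - 5p = 133.5 + 3p.
824 = 8p, so p* = 103.
q* = 957.5 − 5(103) = 442.5.

p* = 103, q* = 442.5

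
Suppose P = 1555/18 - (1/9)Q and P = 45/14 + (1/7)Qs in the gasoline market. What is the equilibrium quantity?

Set the two price expressions equal: 1555/18 - (1/9)Q = 45/14 + (1/7)Q.
5240/63 = (16/63)Q, so Q* = 327.5.
P* = 1555/18 − (1/9)(327.5) = 50.

Q* = 327.5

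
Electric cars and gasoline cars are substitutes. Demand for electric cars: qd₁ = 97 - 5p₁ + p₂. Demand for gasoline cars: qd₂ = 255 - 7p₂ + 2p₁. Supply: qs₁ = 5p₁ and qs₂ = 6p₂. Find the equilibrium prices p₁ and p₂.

Market 1: 97 - 5p₁ + p₂ = 5p₁ → 10p₁ - p₂ = 97.
Market 2: 13p₂ - 2p₁ = 255.
Eliminating p₂: 13×(1) + 1×(2) gives 128p₁ = 1516, so p₁ = 11.84375.
Back-substitute into (2): p₂ = (255 + 2×11.84375) / 13 = 21.4375.

p₁ = 11.84375, p₂ = 21.4375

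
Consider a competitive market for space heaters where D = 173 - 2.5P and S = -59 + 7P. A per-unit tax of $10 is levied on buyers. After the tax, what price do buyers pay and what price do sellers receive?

Buyers pay 604/19, sellers receive 414/19

Pre-tax equilibrium: P* = 464/19, Q* = 2127/19.
Tax on buyers shifts demand to D = 173 − 2.5(P + 10) = 148 - 2.5P.
148 - 2.5P = -59 + 7P gives seller price Ps = 414/19; buyers pay Pb = 414/19 + 10 = 604/19.
New quantity: Q = 173 − 2.5(604/19) = 1777/19.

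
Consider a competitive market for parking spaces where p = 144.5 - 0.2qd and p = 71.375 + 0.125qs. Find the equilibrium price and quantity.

Set the two price expressions equal: 144.5 - 0.2q = 71.375 + 0.125q.
73.125 = 0.325q, so q* = 225.
p* = 144.5 − (0.2)(225) = 99.5.

p* = 99.5, q* = 225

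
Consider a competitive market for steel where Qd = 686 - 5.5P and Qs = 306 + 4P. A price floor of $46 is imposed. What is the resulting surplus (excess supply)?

Surplus = 57

Equilibrium price would be P* = 40, so the floor at 46 binds.
At P = 46: Qd = 433, Qs = 490.
Surplus = 490 − 433 = 57.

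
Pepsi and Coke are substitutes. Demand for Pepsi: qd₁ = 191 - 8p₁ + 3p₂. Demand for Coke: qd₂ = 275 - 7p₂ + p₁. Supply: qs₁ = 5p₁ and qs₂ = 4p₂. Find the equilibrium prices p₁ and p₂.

p₁ = 20.9, p₂ = 26.9

Market 1: 191 - 8p₁ + 3p₂ = 5p₁ → 13p₁ - 3p₂ = 191.
Market 2: 11p₂ - p₁ = 275.
Eliminating p₂: 11×(1) + 3×(2) gives 140p₁ = 2926, so p₁ = 20.9.
Back-substitute into (2): p₂ = (275 + 1×20.9) / 11 = 26.9.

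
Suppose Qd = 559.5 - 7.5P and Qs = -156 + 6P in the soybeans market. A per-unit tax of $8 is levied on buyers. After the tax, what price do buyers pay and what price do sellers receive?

Pre-tax equilibrium: P* = 53, Q* = 162.
Tax on buyers shifts demand to Qd = 559.5 − 7.5(P + 8) = 499.5 - 7.5P.
499.5 - 7.5P = -156 + 6P gives seller price Ps = 437/9; buyers pay Pb = 437/9 + 8 = 509/9.
New quantity: Q = 559.5 − 7.5(509/9) = 406/3.

Buyers pay 509/9, sellers receive 437/9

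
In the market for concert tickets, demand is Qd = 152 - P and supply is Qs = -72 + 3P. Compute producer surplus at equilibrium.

Equilibrium: 152 - P = -72 + 3P gives P* = 56, Q* = 96.
Supply starts at P = 24 (where Qs = 0).
PS = ½(56 − 24)(96) = 1536.

Producer surplus = 1536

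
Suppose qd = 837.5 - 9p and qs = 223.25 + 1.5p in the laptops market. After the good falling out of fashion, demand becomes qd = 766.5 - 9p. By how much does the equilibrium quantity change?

Original equilibrium: p* = 58.5, q* = 311.
New equilibrium: 766.5 - 9p = 223.25 + 1.5p, so 543.25 = 10.5p and p' = 2173/42; q' = 766.5 − 9(2173/42) = 2106/7.
Change in quantity: 2106/7 − 311 = -71/7.

Δq = -71/7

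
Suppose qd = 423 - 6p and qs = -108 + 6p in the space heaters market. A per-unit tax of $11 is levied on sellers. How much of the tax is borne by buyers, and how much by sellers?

Pre-tax equilibrium: p* = 44.25, q* = 157.5.
Tax on sellers shifts supply to qs = -108 + 6(p − 11) = -174 + 6p.
423 - 6p = -174 + 6p gives buyer price pb = 49.75; sellers receive ps = 49.75 − 11 = 38.75.
New quantity: q = 423 − 6(49.75) = 124.5.
Buyer burden = 49.75 − 44.25 = 5.5; seller burden = 44.25 − 38.75 = 5.5.

Buyers bear $5.5, sellers bear $5.5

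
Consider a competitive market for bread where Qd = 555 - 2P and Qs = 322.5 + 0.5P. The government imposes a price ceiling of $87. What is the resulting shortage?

Equilibrium price would be P* = 93, so the ceiling at 87 binds.
At P = 87: Qd = 555 − 2(87) = 381, Qs = 322.5 + 0.5(87) = 366.
Shortage = 381 − 366 = 15.

Shortage = 15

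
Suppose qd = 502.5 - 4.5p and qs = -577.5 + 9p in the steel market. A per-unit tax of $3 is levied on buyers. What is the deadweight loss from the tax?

Pre-tax equilibrium: p* = 80, q* = 142.5.
Tax on buyers shifts demand to qd = 502.5 − 4.5(p + 3) = 489 - 4.5p.
489 - 4.5p = -577.5 + 9p gives seller price ps = 79; buyers pay pb = 79 + 3 = 82.
New quantity: q = 502.5 − 4.5(82) = 133.5.
DWL = ½ × 3 × (142.5 − 133.5) = 13.5.

Deadweight loss = 13.5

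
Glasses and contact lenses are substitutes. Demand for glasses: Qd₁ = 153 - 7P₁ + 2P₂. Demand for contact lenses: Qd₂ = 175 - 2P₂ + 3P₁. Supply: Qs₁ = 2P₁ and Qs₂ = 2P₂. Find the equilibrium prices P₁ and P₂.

P₁ = 481/15, P₂ = 67.8

Market 1: 153 - 7P₁ + 2P₂ = 2P₁ → 9P₁ - 2P₂ = 153.
Market 2: 4P₂ - 3P₁ = 175.
Eliminating P₂: 4×(1) + 2×(2) gives 30P₁ = 962, so P₁ = 481/15.
Back-substitute into (2): P₂ = (175 + 3×481/15) / 4 = 67.8.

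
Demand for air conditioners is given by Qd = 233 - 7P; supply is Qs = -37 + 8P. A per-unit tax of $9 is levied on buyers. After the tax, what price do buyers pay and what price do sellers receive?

Buyers pay $22.8, sellers receive $13.8

Pre-tax equilibrium: P* = 18, Q* = 107.
Tax on buyers shifts demand to Qd = 233 − 7(P + 9) = 170 - 7P.
170 - 7P = -37 + 8P gives seller price Ps = 13.8; buyers pay Pb = 13.8 + 9 = 22.8.
New quantity: Q = 233 − 7(22.8) = 73.4.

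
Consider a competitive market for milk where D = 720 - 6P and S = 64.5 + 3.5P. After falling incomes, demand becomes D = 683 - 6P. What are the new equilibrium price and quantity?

Original equilibrium: P* = 69, Q* = 306.
New equilibrium: 683 - 6P = 64.5 + 3.5P, so 618.5 = 9.5P and P' = 1237/19; Q' = 683 − 6(1237/19) = 5555/19.

P' = 1237/19, Q' = 5555/19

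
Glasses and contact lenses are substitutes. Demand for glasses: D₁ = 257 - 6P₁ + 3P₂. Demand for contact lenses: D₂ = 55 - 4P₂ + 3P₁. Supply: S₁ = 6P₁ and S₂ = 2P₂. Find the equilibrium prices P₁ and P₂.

Market 1: 257 - 6P₁ + 3P₂ = 6P₁ → 12P₁ - 3P₂ = 257.
Market 2: 6P₂ - 3P₁ = 55.
Eliminating P₂: 6×(1) + 3×(2) gives 63P₁ = 1707, so P₁ = 569/21.
Back-substitute into (2): P₂ = (55 + 3×569/21) / 6 = 159/7.

P₁ = 569/21, P₂ = 159/7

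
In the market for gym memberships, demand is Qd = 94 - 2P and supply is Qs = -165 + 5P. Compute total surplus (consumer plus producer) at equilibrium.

Total surplus = 140

Equilibrium: 94 - 2P = -165 + 5P gives P* = 37, Q* = 20.
Demand choke price: P = 47; supply starts at P = 33.
CS = ½(47 − 37)(20) = 100; PS = ½(37 − 33)(20) = 40.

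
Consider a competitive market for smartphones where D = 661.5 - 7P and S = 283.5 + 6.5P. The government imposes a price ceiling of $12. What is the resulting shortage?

Equilibrium price would be P* = 28, so the ceiling at 12 binds.
At P = 12: D = 661.5 − 7(12) = 577.5, S = 283.5 + 6.5(12) = 361.5.
Shortage = 577.5 − 361.5 = 216.

Shortage = 216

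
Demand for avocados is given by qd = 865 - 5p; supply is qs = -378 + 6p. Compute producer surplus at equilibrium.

Equilibrium: 865 - 5p = -378 + 6p gives p* = 113, q* = 300.
Supply starts at p = 63 (where qs = 0).
PS = ½(113 − 63)(300) = 7500.

Producer surplus = 7500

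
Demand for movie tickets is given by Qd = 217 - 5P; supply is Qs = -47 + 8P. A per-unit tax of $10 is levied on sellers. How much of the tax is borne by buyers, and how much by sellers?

Pre-tax equilibrium: P* = 264/13, Q* = 1501/13.
Tax on sellers shifts supply to Qs = -47 + 8(P − 10) = -127 + 8P.
217 - 5P = -127 + 8P gives buyer price Pb = 344/13; sellers receive Ps = 344/13 − 10 = 214/13.
New quantity: Q = 217 − 5(344/13) = 1101/13.
Buyer burden = 344/13 − 264/13 = 80/13; seller burden = 264/13 − 214/13 = 50/13.

Buyers bear 80/13, sellers bear 50/13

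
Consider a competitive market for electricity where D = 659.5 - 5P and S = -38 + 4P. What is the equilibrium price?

P* = 77.5

Set D = S: 659.5 - 5P = -38 + 4P.
697.5 = 9P, so P* = 77.5.
Q* = 659.5 − 5(77.5) = 272.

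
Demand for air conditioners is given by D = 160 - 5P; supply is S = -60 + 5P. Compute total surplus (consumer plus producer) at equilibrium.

Total surplus = 500

Equilibrium: 160 - 5P = -60 + 5P gives P* = 22, Q* = 50.
Demand choke price: P = 32; supply starts at P = 12.
CS = ½(32 − 22)(50) = 250; PS = ½(22 − 12)(50) = 250.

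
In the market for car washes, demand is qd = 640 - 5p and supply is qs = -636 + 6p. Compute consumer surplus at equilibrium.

Consumer surplus = 360

Equilibrium: 640 - 5p = -636 + 6p gives p* = 116, q* = 60.
Demand choke price (qd = 0): p = 128.
CS = ½(128 − 116)(60) = 360.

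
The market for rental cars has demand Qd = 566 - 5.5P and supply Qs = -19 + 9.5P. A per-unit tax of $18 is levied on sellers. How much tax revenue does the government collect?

Tax revenue = 5198.4

Pre-tax equilibrium: P* = 39, Q* = 351.5.
Tax on sellers shifts supply to Qs = -19 + 9.5(P − 18) = -190 + 9.5P.
566 - 5.5P = -190 + 9.5P gives buyer price Pb = 50.4; sellers receive Ps = 50.4 − 18 = 32.4.
New quantity: Q = 566 − 5.5(50.4) = 288.8.
Revenue = 18 × 288.8 = 5198.4.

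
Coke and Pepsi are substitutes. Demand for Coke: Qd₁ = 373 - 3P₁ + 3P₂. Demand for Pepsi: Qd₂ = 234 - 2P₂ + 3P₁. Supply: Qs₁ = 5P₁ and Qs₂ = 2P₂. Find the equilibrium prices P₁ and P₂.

P₁ = 2194/23, P₂ = 2991/23

Market 1: 373 - 3P₁ + 3P₂ = 5P₁ → 8P₁ - 3P₂ = 373.
Market 2: 4P₂ - 3P₁ = 234.
Eliminating P₂: 4×(1) + 3×(2) gives 23P₁ = 2194, so P₁ = 2194/23.
Back-substitute into (2): P₂ = (234 + 3×2194/23) / 4 = 2991/23.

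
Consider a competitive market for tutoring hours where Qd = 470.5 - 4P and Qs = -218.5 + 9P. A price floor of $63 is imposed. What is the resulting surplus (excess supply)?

Surplus = 130

Equilibrium price would be P* = 53, so the floor at 63 binds.
At P = 63: Qd = 218.5, Qs = 348.5.
Surplus = 348.5 − 218.5 = 130.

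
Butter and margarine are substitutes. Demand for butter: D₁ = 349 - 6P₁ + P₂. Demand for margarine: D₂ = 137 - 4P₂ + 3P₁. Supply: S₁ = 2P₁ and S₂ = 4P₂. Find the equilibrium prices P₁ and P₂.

P₁ = 2929/61, P₂ = 2143/61

Market 1: 349 - 6P₁ + P₂ = 2P₁ → 8P₁ - P₂ = 349.
Market 2: 8P₂ - 3P₁ = 137.
Eliminating P₂: 8×(1) + 1×(2) gives 61P₁ = 2929, so P₁ = 2929/61.
Back-substitute into (2): P₂ = (137 + 3×2929/61) / 8 = 2143/61.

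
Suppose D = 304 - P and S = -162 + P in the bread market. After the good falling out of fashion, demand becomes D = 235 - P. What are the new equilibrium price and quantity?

Original equilibrium: P* = 233, Q* = 71.
New equilibrium: 235 - P = -162 + P, so 397 = 2P and P' = 198.5; Q' = 235 − 1(198.5) = 36.5.

P' = 198.5, Q' = 36.5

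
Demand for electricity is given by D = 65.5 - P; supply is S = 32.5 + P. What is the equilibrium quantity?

Set D = S: 65.5 - P = 32.5 + P.
33 = 2P, so P* = 16.5.
Q* = 65.5 − 1(16.5) = 49.

Q* = 49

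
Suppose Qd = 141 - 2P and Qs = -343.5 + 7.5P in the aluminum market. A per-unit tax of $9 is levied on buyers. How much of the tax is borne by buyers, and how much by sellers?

Buyers bear 135/19, sellers bear 36/19

Pre-tax equilibrium: P* = 51, Q* = 39.
Tax on buyers shifts demand to Qd = 141 − 2(P + 9) = 123 - 2P.
123 - 2P = -343.5 + 7.5P gives seller price Ps = 933/19; buyers pay Pb = 933/19 + 9 = 1104/19.
New quantity: Q = 141 − 2(1104/19) = 471/19.
Buyer burden = 1104/19 − 51 = 135/19; seller burden = 51 − 933/19 = 36/19.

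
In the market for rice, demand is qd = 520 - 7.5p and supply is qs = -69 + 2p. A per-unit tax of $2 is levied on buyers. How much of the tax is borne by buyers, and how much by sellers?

Buyers bear 8/19, sellers bear 30/19

Pre-tax equilibrium: p* = 62, q* = 55.
Tax on buyers shifts demand to qd = 520 − 7.5(p + 2) = 505 - 7.5p.
505 - 7.5p = -69 + 2p gives seller price ps = 1148/19; buyers pay pb = 1148/19 + 2 = 1186/19.
New quantity: q = 520 − 7.5(1186/19) = 985/19.
Buyer burden = 1186/19 − 62 = 8/19; seller burden = 62 − 1148/19 = 30/19.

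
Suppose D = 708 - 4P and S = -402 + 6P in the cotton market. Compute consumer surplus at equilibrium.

Consumer surplus = 8712

Equilibrium: 708 - 4P = -402 + 6P gives P* = 111, Q* = 264.
Demand choke price (D = 0): P = 177.
CS = ½(177 − 111)(264) = 8712.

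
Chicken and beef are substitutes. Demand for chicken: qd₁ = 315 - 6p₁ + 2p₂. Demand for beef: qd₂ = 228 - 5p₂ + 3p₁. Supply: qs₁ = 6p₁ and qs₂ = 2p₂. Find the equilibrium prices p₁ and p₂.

p₁ = 887/26, p₂ = 1227/26

Market 1: 315 - 6p₁ + 2p₂ = 6p₁ → 12p₁ - 2p₂ = 315.
Market 2: 7p₂ - 3p₁ = 228.
Eliminating p₂: 7×(1) + 2×(2) gives 78p₁ = 2661, so p₁ = 887/26.
Back-substitute into (2): p₂ = (228 + 3×887/26) / 7 = 1227/26.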